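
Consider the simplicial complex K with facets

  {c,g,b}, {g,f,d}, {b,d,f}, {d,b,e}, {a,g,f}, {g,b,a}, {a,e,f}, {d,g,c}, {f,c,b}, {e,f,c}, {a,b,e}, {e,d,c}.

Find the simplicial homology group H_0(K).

Order the vertices as a < b < c < d < e < f < g. Listing each simplex with vertices in this order, K has dimension 2 with simplices:

  0-simplices (7): a, b, c, d, e, f, g
  1-simplices (18): ab, ae, af, ag, bc, bd, be, bf, bg, cd, ce, cf, cg, de, df, dg, ef, fg
  2-simplices (12): abe, abg, aef, afg, bcf, bcg, bde, bdf, cde, cdg, cef, dfg

Hence C_0 ≅ Z^7, C_1 ≅ Z^18, C_2 ≅ Z^12.

∂_1: C_1 → C_0 sends each edge [p,q] (with p < q) to q − p.
The 7×18 boundary matrix has rank 6 and Smith normal form diag(1,1,1,1,1,1).

Boundary ∂_2: C_2 → C_1 sends each 2-simplex [p,q,r] to [q,r] − [p,r] + [p,q]. For instance
  ∂bde = de − be + bd,
  ∂afg = fg − ag + af.
The 18×12 boundary matrix has rank 12 and Smith normal form diag(1,1,1,1,1,1,1,1,1,1,1,2).

Reading off H_k = ker ∂_k / im ∂_{k+1}:

  H_0: rank C_0 − rank ∂_1 = 7 − 6 = 1, and the invariant factors of ∂_1 are all 1, so H_0 = Z.

(K is a triangulation of the real projective plane RP^2.)

H_0 = Z.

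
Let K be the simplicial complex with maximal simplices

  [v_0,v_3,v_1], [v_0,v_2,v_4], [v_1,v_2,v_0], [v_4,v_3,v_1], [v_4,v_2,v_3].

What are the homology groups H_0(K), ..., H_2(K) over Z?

K has 5 vertices, 10 edges, 5 triangles.
rank ∂_0 = 0, rank ∂_1 = 4 ⇒ b_0 = 5 − 0 − 4 = 1; all invariant factors of ∂_1 are 1 so no torsion. So H_0 = Z.
rank ∂_1 = 4, rank ∂_2 = 5 ⇒ b_1 = 10 − 4 − 5 = 1; all invariant factors of ∂_2 are 1 so no torsion. So H_1 = Z.
rank ∂_2 = 5, rank ∂_3 = 0 ⇒ b_2 = 5 − 5 − 0 = 0. So H_2 = 0.

H_0 = Z,  H_1 = Z,  H_2 = 0.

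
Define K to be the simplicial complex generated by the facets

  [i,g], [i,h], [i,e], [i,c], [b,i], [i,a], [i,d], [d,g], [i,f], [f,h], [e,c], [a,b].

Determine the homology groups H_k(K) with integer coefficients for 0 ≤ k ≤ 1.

H_0 = Z,  H_1 = Z^4.

Fix the vertex order a < b < c < d < e < f < g < h < i and write every simplex with vertices in increasing order. Then dim K = 1 and the simplices of K are:

  0-simplices (9): a, b, c, d, e, f, g, h, i
  1-simplices (12): ab, ai, bi, ce, ci, dg, di, ei, fh, fi, gi, hi

Hence C_0 ≅ Z^9, C_1 ≅ Z^12.

The boundary map ∂_1: C_1 → C_0 sends each edge [p,q] (with p < q) to q − p. For instance
  ∂hi = i − h.
This gives a 9×12 integer matrix of rank 8; reducing to Smith normal form yields diagonal entries (1,1,1,1,1,1,1,1).

Reading off H_k = ker ∂_k / im ∂_{k+1}:

  H_0: rank C_0 − rank ∂_1 = 9 − 8 = 1, and the invariant factors of ∂_1 are all 1, so H_0 ≅ Z.
  H_1: rank ker ∂_1 − rank ∂_2 = (12 − 8) − 0 = 4, and there is no ∂_2, so H_1 ≅ Z^4.

As a check, the Euler characteristic is 9 − 12 = -3, which agrees with 1 − 4 = -3.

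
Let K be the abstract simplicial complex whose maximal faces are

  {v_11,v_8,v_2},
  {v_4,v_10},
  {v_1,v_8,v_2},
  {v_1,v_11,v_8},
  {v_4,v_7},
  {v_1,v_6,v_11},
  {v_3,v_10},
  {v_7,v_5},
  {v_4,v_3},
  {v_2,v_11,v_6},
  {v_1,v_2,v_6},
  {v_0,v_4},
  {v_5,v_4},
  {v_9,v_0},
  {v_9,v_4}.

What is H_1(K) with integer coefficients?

We work with the vertex ordering v_0 < v_1 < v_2 < v_3 < v_4 < v_5 < v_6 < v_7 < v_8 < v_9 < v_10 < v_11. The simplices of K, each written with vertices in increasing order, are:

  0-simplices (12): [v_0], [v_1], [v_2], [v_3], [v_4], [v_5], [v_6], [v_7], [v_8], [v_9], [v_10], [v_11]
  1-simplices (18): (18 of them)
  2-simplices (6): [v_1,v_2,v_6], [v_1,v_2,v_8], [v_1,v_6,v_11], [v_1,v_8,v_11], [v_2,v_6,v_11], [v_2,v_8,v_11]

giving chain groups C_0 ≅ Z^12, C_1 ≅ Z^18, C_2 ≅ Z^6.

The boundary map ∂_1: C_1 → C_0 is given by ∂[p,q] = [q] − [p]. For instance
  ∂[v_2,v_8] = [v_8] − [v_2].
The resulting 12×18 matrix has rank 10, and its Smith normal form has invariant factors (1,1,1,1,1,1,1,1,1,1).

Boundary ∂_2: C_2 → C_1 sends each 2-simplex [p,q,r] to [q,r] − [p,r] + [p,q]. For instance
  ∂[v_1,v_8,v_11] = [v_8,v_11] − [v_1,v_11] + [v_1,v_8],
  ∂[v_2,v_6,v_11] = [v_6,v_11] − [v_2,v_11] + [v_2,v_6].
This gives a 18×6 integer matrix of rank 5; reducing to Smith normal form yields diagonal entries (1,1,1,1,1).

From H_k ≅ ker(∂_k) / im(∂_{k+1}) we obtain:

  H_1: rank ker ∂_1 − rank ∂_2 = (18 − 10) − 5 = 3, and the invariant factors of ∂_2 are all 1, so H_1 = Z^3.

(K is a triangulation of the disjoint union of the 2-sphere S^2 and a wedge of 3 circles.)

H_1 ≅ Z^3.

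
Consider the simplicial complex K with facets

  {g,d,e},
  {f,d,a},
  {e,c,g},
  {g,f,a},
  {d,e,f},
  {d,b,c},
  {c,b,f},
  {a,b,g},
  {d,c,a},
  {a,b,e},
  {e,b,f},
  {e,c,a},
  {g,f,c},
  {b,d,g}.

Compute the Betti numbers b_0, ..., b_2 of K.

Order the vertices as a < b < c < d < e < f < g. Listing each simplex with vertices in this order, K has dimension 2 with simplices:

  0-simplices (7): a, b, c, d, e, f, g
  1-simplices (21): ab, ac, ad, ae, af, ag, bc, bd, be, bf, bg, cd, ce, cf, cg, de, df, dg, ef, eg, fg
  2-simplices (14): abe, abg, acd, ace, adf, afg, bcd, bcf, bdg, bef, ceg, cfg, def, deg

so the chain groups are C_0 ≅ Z^7, C_1 ≅ Z^21, C_2 ≅ Z^14.

∂_1: C_1 → C_0 is given by ∂[p,q] = [q] − [p]. For instance
  ∂ac = c − a.
This gives a 7×21 integer matrix of rank 6; reducing to Smith normal form yields diagonal entries (1,1,1,1,1,1).

Boundary ∂_2: C_2 → C_1 maps a triangle to the signed sum of its edges. For instance
  ∂cfg = fg − cg + cf,
  ∂deg = eg − dg + de.
The resulting 21×14 matrix has rank 13, and its Smith normal form has invariant factors (1,1,1,1,1,1,1,1,1,1,1,1,1).

Now H_k = ker ∂_k / im ∂_{k+1}, so:

  H_0: rank C_0 − rank ∂_1 = 7 − 6 = 1, and the invariant factors of ∂_1 are all 1, so H_0 ≅ Z.
  H_1: rank ker ∂_1 − rank ∂_2 = (21 − 6) − 13 = 2, and the invariant factors of ∂_2 are all 1, so H_1 ≅ Z^2.
  H_2: rank ker ∂_2 − rank ∂_3 = (14 − 13) − 0 = 1, and there is no ∂_3, so H_2 ≅ Z.

(K is a triangulation of the torus T^2.)

Hence the Betti numbers are b_0 = 1, b_1 = 2, b_2 = 1.

b_0 = 1, b_1 = 2, b_2 = 1.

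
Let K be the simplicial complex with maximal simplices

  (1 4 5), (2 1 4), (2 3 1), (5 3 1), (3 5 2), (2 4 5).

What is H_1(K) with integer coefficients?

We work with the vertex ordering 1 < 2 < 3 < 4 < 5. The simplices of K, each written with vertices in increasing order, are:

  0-simplices (5): [1], [2], [3], [4], [5]
  1-simplices (9): [1,2], [1,3], [1,4], [1,5], [2,3], [2,4], [2,5], [3,5], [4,5]
  2-simplices (6): [1,2,3], [1,2,4], [1,3,5], [1,4,5], [2,3,5], [2,4,5]

Hence C_0 ≅ Z^5, C_1 ≅ Z^9, C_2 ≅ Z^6.

∂_1: C_1 → C_0 is given by ∂[p,q] = [q] − [p]. For instance
  ∂[1,4] = [4] − [1].
This gives a 5×9 integer matrix of rank 4; reducing to Smith normal form yields diagonal entries (1,1,1,1).

Boundary ∂_2: C_2 → C_1 sends each 2-simplex [p,q,r] to [q,r] − [p,r] + [p,q]. For instance
  ∂[2,3,5] = [3,5] − [2,5] + [2,3],
  ∂[2,4,5] = [4,5] − [2,5] + [2,4].
This gives a 9×6 integer matrix of rank 5; reducing to Smith normal form yields diagonal entries (1,1,1,1,1).

Reading off H_k = ker ∂_k / im ∂_{k+1}:

  H_1: rank ker ∂_1 − rank ∂_2 = (9 − 4) − 5 = 0, and the invariant factors of ∂_2 are all 1, so H_1 = 0.

H_1 ≅ 0.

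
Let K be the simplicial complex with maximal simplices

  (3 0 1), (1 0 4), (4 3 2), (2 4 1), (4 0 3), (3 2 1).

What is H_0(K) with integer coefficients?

H_0 ≅ Z.

K has 5 vertices, 9 edges, 6 triangles.
rank ∂_0 = 0, rank ∂_1 = 4 ⇒ b_0 = 5 − 0 − 4 = 1; all invariant factors of ∂_1 are 1 so no torsion. So H_0 = Z.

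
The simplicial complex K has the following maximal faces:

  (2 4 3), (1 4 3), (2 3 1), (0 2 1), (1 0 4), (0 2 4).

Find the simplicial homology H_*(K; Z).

H_0 = Z,  H_1 = 0,  H_2 = Z.

Fix the vertex order 0 < 1 < 2 < 3 < 4 and write every simplex with vertices in increasing order. Then dim K = 2 and the simplices of K are:

  0-simplices (5): [0], [1], [2], [3], [4]
  1-simplices (9): [0,1], [0,2], [0,4], [1,2], [1,3], [1,4], [2,3], [2,4], [3,4]
  2-simplices (6): [0,1,2], [0,1,4], [0,2,4], [1,2,3], [1,3,4], [2,3,4]

so the chain groups are C_0 ≅ Z^5, C_1 ≅ Z^9, C_2 ≅ Z^6.

The boundary map ∂_1: C_1 → C_0 is given by ∂[p,q] = [q] − [p]. For instance
  ∂[1,3] = [3] − [1].
The 5×9 boundary matrix has rank 4 and Smith normal form diag(1,1,1,1).

Boundary ∂_2: C_2 → C_1 acts by ∂[p,q,r] = [q,r] − [p,r] + [p,q]. For instance
  ∂[0,1,2] = [1,2] − [0,2] + [0,1],
  ∂[2,3,4] = [3,4] − [2,4] + [2,3].
The 9×6 boundary matrix has rank 5 and Smith normal form diag(1,1,1,1,1).

Reading off H_k = ker ∂_k / im ∂_{k+1}:

  H_0: rank C_0 − rank ∂_1 = 5 − 4 = 1, and the invariant factors of ∂_1 are all 1, so H_0 ≅ Z.
  H_1: rank ker ∂_1 − rank ∂_2 = (9 − 4) − 5 = 0, and the invariant factors of ∂_2 are all 1, so H_1 ≅ 0.
  H_2: rank ker ∂_2 − rank ∂_3 = (6 − 5) − 0 = 1, and there is no ∂_3, so H_2 ≅ Z.

(K is a triangulation of the 2-sphere S^2.)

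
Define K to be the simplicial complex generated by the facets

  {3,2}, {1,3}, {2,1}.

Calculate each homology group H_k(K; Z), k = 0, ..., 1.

K has 3 vertices, 3 edges.
rank ∂_0 = 0, rank ∂_1 = 2 ⇒ b_0 = 3 − 0 − 2 = 1; all invariant factors of ∂_1 are 1 so no torsion. So H_0 ≅ Z.
rank ∂_1 = 2, rank ∂_2 = 0 ⇒ b_1 = 3 − 2 − 0 = 1. So H_1 ≅ Z.

H_0 ≅ Z,  H_1 ≅ Z.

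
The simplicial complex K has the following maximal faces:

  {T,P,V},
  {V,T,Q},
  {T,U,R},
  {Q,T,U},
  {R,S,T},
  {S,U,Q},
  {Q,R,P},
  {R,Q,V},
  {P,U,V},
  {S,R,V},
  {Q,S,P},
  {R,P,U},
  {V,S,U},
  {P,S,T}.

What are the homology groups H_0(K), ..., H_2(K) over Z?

Order the vertices as P < Q < R < S < T < U < V. Listing each simplex with vertices in this order, K has dimension 2 with simplices:

  0-simplices (7): P, Q, R, S, T, U, V
  1-simplices (21): PQ, PR, PS, PT, PU, PV, QR, QS, QT, QU, QV, RS, RT, RU, RV, ST, SU, SV, TU, TV, UV
  2-simplices (14): PQR, PQS, PRU, PST, PTV, PUV, QRV, QSU, QTU, QTV, RST, RSV, RTU, SUV

so the chain groups are C_0 ≅ Z^7, C_1 ≅ Z^21, C_2 ≅ Z^14.

Boundary ∂_1: C_1 → C_0 sends each edge [p,q] (with p < q) to q − p.
This gives a 7×21 integer matrix of rank 6; reducing to Smith normal form yields diagonal entries (1,1,1,1,1,1).

The boundary map ∂_2: C_2 → C_1 maps a triangle to the signed sum of its edges. For instance
  ∂PQR = QR − PR + PQ,
  ∂SUV = UV − SV + SU.
The 21×14 boundary matrix has rank 13 and Smith normal form diag(1,1,1,1,1,1,1,1,1,1,1,1,1).

Computing H_k = (kernel of ∂_k) / (image of ∂_{k+1}):

  H_0: rank C_0 − rank ∂_1 = 7 − 6 = 1, and the invariant factors of ∂_1 are all 1, so H_0 ≅ Z.
  H_1: rank ker ∂_1 − rank ∂_2 = (21 − 6) − 13 = 2, and the invariant factors of ∂_2 are all 1, so H_1 ≅ Z^2.
  H_2: rank ker ∂_2 − rank ∂_3 = (14 − 13) − 0 = 1, and there is no ∂_3, so H_2 ≅ Z.

As a check, the Euler characteristic is 7 − 21 + 14 = 0, which agrees with 1 − 2 + 1 = 0.

H_0 = Z,  H_1 = Z^2,  H_2 = Z.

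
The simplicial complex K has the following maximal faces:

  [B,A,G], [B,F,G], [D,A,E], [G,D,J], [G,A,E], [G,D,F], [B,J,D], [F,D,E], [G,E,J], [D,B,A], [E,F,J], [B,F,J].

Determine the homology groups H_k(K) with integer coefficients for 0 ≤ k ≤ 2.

H_0 = Z,  H_1 = Z/2Z,  H_2 = 0.

Order the vertices as A < B < D < E < F < G < J. Listing each simplex with vertices in this order, K has dimension 2 with simplices:

  0-simplices (7): A, B, D, E, F, G, J
  1-simplices (18): AB, AD, AE, AG, BD, BF, BG, BJ, DE, DF, DG, DJ, EF, EG, EJ, FG, FJ, GJ
  2-simplices (12): ABD, ABG, ADE, AEG, BDJ, BFG, BFJ, DEF, DFG, DGJ, EFJ, EGJ

Hence C_0 ≅ Z^7, C_1 ≅ Z^18, C_2 ≅ Z^12.

Boundary ∂_1: C_1 → C_0 maps an edge to its endpoints' difference, ∂[p,q] = q − p.
The 7×18 boundary matrix has rank 6 and Smith normal form diag(1,1,1,1,1,1).

Boundary ∂_2: C_2 → C_1 sends each 2-simplex [p,q,r] to [q,r] − [p,r] + [p,q]. For instance
  ∂BFG = FG − BG + BF,
  ∂DEF = EF − DF + DE.
The resulting 18×12 matrix has rank 12, and its Smith normal form has invariant factors (1,1,1,1,1,1,1,1,1,1,1,2).

Computing H_k = (kernel of ∂_k) / (image of ∂_{k+1}):

  H_0: rank C_0 − rank ∂_1 = 7 − 6 = 1, and the invariant factors of ∂_1 are all 1, so H_0 = Z.
  H_1: rank ker ∂_1 − rank ∂_2 = (18 − 6) − 12 = 0, and ∂_2 has invariant factor 2 > 1, so H_1 = Z/2Z.
  H_2: rank ker ∂_2 − rank ∂_3 = (12 − 12) − 0 = 0, and there is no ∂_3, so H_2 = 0.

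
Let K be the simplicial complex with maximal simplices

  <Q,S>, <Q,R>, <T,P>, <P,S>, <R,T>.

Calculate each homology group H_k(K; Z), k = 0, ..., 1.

We work with the vertex ordering P < Q < R < S < T. The simplices of K, each written with vertices in increasing order, are:

  0-simplices (5): P, Q, R, S, T
  1-simplices (5): PS, PT, QR, QS, RT

Hence C_0 ≅ Z^5, C_1 ≅ Z^5.

Boundary ∂_1: C_1 → C_0 sends each edge [p,q] (with p < q) to q − p. For instance
  ∂QR = R − Q.
As a 5×5 matrix over Z this has rank 4, with invariant factors (1,1,1,1).

From H_k ≅ ker(∂_k) / im(∂_{k+1}) we obtain:

  H_0: rank C_0 − rank ∂_1 = 5 − 4 = 1, and the invariant factors of ∂_1 are all 1, so H_0 = Z.
  H_1: rank ker ∂_1 − rank ∂_2 = (5 − 4) − 0 = 1, and there is no ∂_2, so H_1 = Z.

H_0 ≅ Z,  H_1 ≅ Z.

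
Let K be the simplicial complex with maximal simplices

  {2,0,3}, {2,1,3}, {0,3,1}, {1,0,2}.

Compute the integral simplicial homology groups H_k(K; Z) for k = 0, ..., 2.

H_0 ≅ Z,  H_1 = 0,  H_2 ≅ Z.

Order the vertices as 0 < 1 < 2 < 3. Listing each simplex with vertices in this order, K has dimension 2 with simplices:

  0-simplices (4): [0], [1], [2], [3]
  1-simplices (6): [0,1], [0,2], [0,3], [1,2], [1,3], [2,3]
  2-simplices (4): [0,1,2], [0,1,3], [0,2,3], [1,2,3]

Hence C_0 ≅ Z^4, C_1 ≅ Z^6, C_2 ≅ Z^4.

The boundary map ∂_1: C_1 → C_0 is given by ∂[p,q] = [q] − [p]. For instance
  ∂[0,3] = [3] − [0].
The 4×6 boundary matrix has rank 3 and Smith normal form diag(1,1,1).

∂_2: C_2 → C_1 maps a triangle to the signed sum of its edges. For instance
  ∂[0,1,2] = [1,2] − [0,2] + [0,1],
  ∂[1,2,3] = [2,3] − [1,3] + [1,2].
As a 6×4 matrix over Z this has rank 3, with invariant factors (1,1,1).

From H_k ≅ ker(∂_k) / im(∂_{k+1}) we obtain:

  H_0: rank C_0 − rank ∂_1 = 4 − 3 = 1, and the invariant factors of ∂_1 are all 1, so H_0 = Z.
  H_1: rank ker ∂_1 − rank ∂_2 = (6 − 3) − 3 = 0, and the invariant factors of ∂_2 are all 1, so H_1 = 0.
  H_2: rank ker ∂_2 − rank ∂_3 = (4 − 3) − 0 = 1, and there is no ∂_3, so H_2 = Z.

As a check, the Euler characteristic is 4 − 6 + 4 = 2, which agrees with 1 − 0 + 1 = 2.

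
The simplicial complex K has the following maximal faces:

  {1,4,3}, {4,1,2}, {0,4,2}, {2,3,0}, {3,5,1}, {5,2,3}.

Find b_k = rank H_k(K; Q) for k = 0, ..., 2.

b_0 = 1, b_1 = 1, b_2 = 0.

Fix the vertex order 0 < 1 < 2 < 3 < 4 < 5 and write every simplex with vertices in increasing order. Then dim K = 2 and the simplices of K are:

  0-simplices (6): [0], [1], [2], [3], [4], [5]
  1-simplices (12): [0,2], [0,3], [0,4], [1,2], [1,3], [1,4], [1,5], [2,3], [2,4], [2,5], [3,4], [3,5]
  2-simplices (6): [0,2,3], [0,2,4], [1,2,4], [1,3,4], [1,3,5], [2,3,5]

giving chain groups C_0 ≅ Z^6, C_1 ≅ Z^12, C_2 ≅ Z^6.

∂_1: C_1 → C_0 is given by ∂[p,q] = [q] − [p]. For instance
  ∂[1,2] = [2] − [1].
This gives a 6×12 integer matrix of rank 5; reducing to Smith normal form yields diagonal entries (1,1,1,1,1).

Boundary ∂_2: C_2 → C_1 maps a triangle to the signed sum of its edges. For instance
  ∂[0,2,3] = [2,3] − [0,3] + [0,2],
  ∂[0,2,4] = [2,4] − [0,4] + [0,2].
This gives a 12×6 integer matrix of rank 6; reducing to Smith normal form yields diagonal entries (1,1,1,1,1,1).

Reading off H_k = ker ∂_k / im ∂_{k+1}:

  H_0: rank C_0 − rank ∂_1 = 6 − 5 = 1, and the invariant factors of ∂_1 are all 1, so H_0 = Z.
  H_1: rank ker ∂_1 − rank ∂_2 = (12 − 5) − 6 = 1, and the invariant factors of ∂_2 are all 1, so H_1 = Z.
  H_2: rank ker ∂_2 − rank ∂_3 = (6 − 6) − 0 = 0, and there is no ∂_3, so H_2 = 0.

(K is a triangulation of the cylinder S^1 x I.)

Hence the Betti numbers are b_0 = 1, b_1 = 1, b_2 = 0.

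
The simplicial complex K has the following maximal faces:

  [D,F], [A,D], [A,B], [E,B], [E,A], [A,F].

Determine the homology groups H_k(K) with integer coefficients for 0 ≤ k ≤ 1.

H_0 ≅ Z,  H_1 ≅ Z^2.

We work with the vertex ordering A < B < D < E < F. The simplices of K, each written with vertices in increasing order, are:

  0-simplices (5): A, B, D, E, F
  1-simplices (6): AB, AD, AE, AF, BE, DF

so the chain groups are C_0 ≅ Z^5, C_1 ≅ Z^6.

Boundary ∂_1: C_1 → C_0 is given by ∂[p,q] = [q] − [p]. For instance
  ∂AB = B − A.
The resulting 5×6 matrix has rank 4, and its Smith normal form has invariant factors (1,1,1,1).

From H_k ≅ ker(∂_k) / im(∂_{k+1}) we obtain:

  H_0: rank C_0 − rank ∂_1 = 5 − 4 = 1, and the invariant factors of ∂_1 are all 1, so H_0 = Z.
  H_1: rank ker ∂_1 − rank ∂_2 = (6 − 4) − 0 = 2, and there is no ∂_2, so H_1 = Z^2.

(K is a triangulation of a wedge of 2 circles.)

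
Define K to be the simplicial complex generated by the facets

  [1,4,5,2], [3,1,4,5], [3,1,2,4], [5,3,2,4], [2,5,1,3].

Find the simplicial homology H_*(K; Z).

Take the total order 1 < 2 < 3 < 4 < 5 on the vertex set. Then K (dimension 3) consists of the simplices:

  0-simplices (5): [1], [2], [3], [4], [5]
  1-simplices (10): [1,2], [1,3], [1,4], [1,5], [2,3], [2,4], [2,5], [3,4], [3,5], [4,5]
  2-simplices (10): [1,2,3], [1,2,4], [1,2,5], [1,3,4], [1,3,5], [1,4,5], [2,3,4], [2,3,5], [2,4,5], [3,4,5]
  3-simplices (5): [1,2,3,4], [1,2,3,5], [1,2,4,5], [1,3,4,5], [2,3,4,5]

so the chain groups are C_0 ≅ Z^5, C_1 ≅ Z^10, C_2 ≅ Z^10, C_3 ≅ Z^5.

∂_1: C_1 → C_0 maps an edge to its endpoints' difference, ∂[p,q] = q − p. For instance
  ∂[2,4] = [4] − [2].
This gives a 5×10 integer matrix of rank 4; reducing to Smith normal form yields diagonal entries (1,1,1,1).

∂_2: C_2 → C_1 sends each 2-simplex [p,q,r] to [q,r] − [p,r] + [p,q]. For instance
  ∂[2,4,5] = [4,5] − [2,5] + [2,4],
  ∂[1,2,4] = [2,4] − [1,4] + [1,2].
The 10×10 boundary matrix has rank 6 and Smith normal form diag(1,1,1,1,1,1).

The boundary map ∂_3: C_3 → C_2 sends each 3-simplex σ to the alternating sum Σ_i (−1)^i (σ with its i-th vertex removed). For instance
  ∂[1,2,3,5] = [2,3,5] − [1,3,5] + [1,2,5] − [1,2,3],
  ∂[1,2,3,4] = [2,3,4] − [1,3,4] + [1,2,4] − [1,2,3].
As a 10×5 matrix over Z this has rank 4, with invariant factors (1,1,1,1).

From H_k ≅ ker(∂_k) / im(∂_{k+1}) we obtain:

  H_0: rank C_0 − rank ∂_1 = 5 − 4 = 1, and the invariant factors of ∂_1 are all 1, so H_0 = Z.
  H_1: rank ker ∂_1 − rank ∂_2 = (10 − 4) − 6 = 0, and the invariant factors of ∂_2 are all 1, so H_1 = 0.
  H_2: rank ker ∂_2 − rank ∂_3 = (10 − 6) − 4 = 0, and the invariant factors of ∂_3 are all 1, so H_2 = 0.
  H_3: rank ker ∂_3 − rank ∂_4 = (5 − 4) − 0 = 1, and there is no ∂_4, so H_3 = Z.

As a check, the Euler characteristic is 5 − 10 + 10 − 5 = 0, which agrees with 1 − 0 + 0 − 1 = 0.

H_0 = Z,  H_1 = 0,  H_2 = 0,  H_3 = Z.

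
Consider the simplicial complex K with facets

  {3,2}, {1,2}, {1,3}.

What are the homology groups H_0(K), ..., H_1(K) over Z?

H_0 = Z,  H_1 = Z.

We work with the vertex ordering 1 < 2 < 3. The simplices of K, each written with vertices in increasing order, are:

  0-simplices (3): [1], [2], [3]
  1-simplices (3): [1,2], [1,3], [2,3]

giving chain groups C_0 ≅ Z^3, C_1 ≅ Z^3.

Boundary ∂_1: C_1 → C_0 sends each edge [p,q] (with p < q) to q − p. For instance
  ∂[1,2] = [2] − [1].
As a 3×3 matrix over Z this has rank 2, with invariant factors (1,1).

Reading off H_k = ker ∂_k / im ∂_{k+1}:

  H_0: rank C_0 − rank ∂_1 = 3 − 2 = 1, and the invariant factors of ∂_1 are all 1, so H_0 = Z.
  H_1: rank ker ∂_1 − rank ∂_2 = (3 − 2) − 0 = 1, and there is no ∂_2, so H_1 = Z.

(K is a triangulation of the circle S^1.)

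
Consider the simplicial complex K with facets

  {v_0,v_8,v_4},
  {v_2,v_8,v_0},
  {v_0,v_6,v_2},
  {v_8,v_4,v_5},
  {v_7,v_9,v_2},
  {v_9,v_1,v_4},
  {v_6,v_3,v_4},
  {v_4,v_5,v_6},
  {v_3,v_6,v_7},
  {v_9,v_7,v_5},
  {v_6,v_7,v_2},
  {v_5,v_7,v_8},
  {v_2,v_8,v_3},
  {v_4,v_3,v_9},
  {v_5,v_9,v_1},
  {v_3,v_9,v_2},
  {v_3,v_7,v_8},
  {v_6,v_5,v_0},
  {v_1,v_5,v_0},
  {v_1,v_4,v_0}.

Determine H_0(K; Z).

Take the total order v_0 < v_1 < v_2 < v_3 < v_4 < v_5 < v_6 < v_7 < v_8 < v_9 on the vertex set. Then K (dimension 2) consists of the simplices:

  0-simplices (10): [v_0], [v_1], [v_2], [v_3], [v_4], [v_5], [v_6], [v_7], [v_8], [v_9]
  1-simplices (30): (30 of them)
  2-simplices (20): (20 of them)

giving chain groups C_0 ≅ Z^10, C_1 ≅ Z^30, C_2 ≅ Z^20.

Boundary ∂_1: C_1 → C_0 is given by ∂[p,q] = [q] − [p]. For instance
  ∂[v_0,v_8] = [v_8] − [v_0].
The 10×30 boundary matrix has rank 9 and Smith normal form diag(1,1,1,1,1,1,1,1,1).

Boundary ∂_2: C_2 → C_1 maps a triangle to the signed sum of its edges. For instance
  ∂[v_0,v_1,v_4] = [v_1,v_4] − [v_0,v_4] + [v_0,v_1],
  ∂[v_2,v_7,v_9] = [v_7,v_9] − [v_2,v_9] + [v_2,v_7].
The resulting 30×20 matrix has rank 20, and its Smith normal form has invariant factors (1,1,1,1,1,1,1,1,1,1,1,1,1,1,1,1,1,1,1,2).

Computing H_k = (kernel of ∂_k) / (image of ∂_{k+1}):

  H_0: rank C_0 − rank ∂_1 = 10 − 9 = 1, and the invariant factors of ∂_1 are all 1, so H_0 ≅ Z.

(K is a triangulation of the Klein bottle.)

H_0 = Z.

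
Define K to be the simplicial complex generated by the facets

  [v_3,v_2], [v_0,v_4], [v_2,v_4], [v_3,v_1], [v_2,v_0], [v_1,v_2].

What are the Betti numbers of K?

b_0 = 1, b_1 = 2.

Fix the vertex order v_0 < v_1 < v_2 < v_3 < v_4 and write every simplex with vertices in increasing order. Then dim K = 1 and the simplices of K are:

  0-simplices (5): [v_0], [v_1], [v_2], [v_3], [v_4]
  1-simplices (6): [v_0,v_2], [v_0,v_4], [v_1,v_2], [v_1,v_3], [v_2,v_3], [v_2,v_4]

giving chain groups C_0 ≅ Z^5, C_1 ≅ Z^6.

The boundary map ∂_1: C_1 → C_0 maps an edge to its endpoints' difference, ∂[p,q] = q − p. For instance
  ∂[v_1,v_2] = [v_2] − [v_1].
The resulting 5×6 matrix has rank 4, and its Smith normal form has invariant factors (1,1,1,1).

Reading off H_k = ker ∂_k / im ∂_{k+1}:

  H_0: rank C_0 − rank ∂_1 = 5 − 4 = 1, and the invariant factors of ∂_1 are all 1, so H_0 ≅ Z.
  H_1: rank ker ∂_1 − rank ∂_2 = (6 − 4) − 0 = 2, and there is no ∂_2, so H_1 ≅ Z^2.

As a check, the Euler characteristic is 5 − 6 = -1, which agrees with 1 − 2 = -1.

Hence the Betti numbers are b_0 = 1, b_1 = 2.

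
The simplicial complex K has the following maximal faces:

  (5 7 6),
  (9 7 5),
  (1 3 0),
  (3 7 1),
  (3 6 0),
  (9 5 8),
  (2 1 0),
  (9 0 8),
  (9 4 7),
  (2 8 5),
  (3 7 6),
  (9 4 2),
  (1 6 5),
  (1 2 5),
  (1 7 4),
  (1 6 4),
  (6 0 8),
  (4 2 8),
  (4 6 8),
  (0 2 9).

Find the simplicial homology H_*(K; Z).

H_0 = Z,  H_1 = Z ⊕ Z_2,  H_2 = 0.

Order the vertices as 0 < 1 < 2 < 3 < 4 < 5 < 6 < 7 < 8 < 9. Listing each simplex with vertices in this order, K has dimension 2 with simplices:

  0-simplices (10): [0], [1], [2], [3], [4], [5], [6], [7], [8], [9]
  1-simplices (30): (30 of them)
  2-simplices (20): (20 of them)

so the chain groups are C_0 ≅ Z^10, C_1 ≅ Z^30, C_2 ≅ Z^20.

Boundary ∂_1: C_1 → C_0 sends each edge [p,q] (with p < q) to q − p. For instance
  ∂[4,9] = [9] − [4].
As a 10×30 matrix over Z this has rank 9, with invariant factors (1,1,1,1,1,1,1,1,1).

Boundary ∂_2: C_2 → C_1 acts by ∂[p,q,r] = [q,r] − [p,r] + [p,q]. For instance
  ∂[0,1,3] = [1,3] − [0,3] + [0,1],
  ∂[0,1,2] = [1,2] − [0,2] + [0,1].
The resulting 30×20 matrix has rank 20, and its Smith normal form has invariant factors (1,1,1,1,1,1,1,1,1,1,1,1,1,1,1,1,1,1,1,2).

From H_k ≅ ker(∂_k) / im(∂_{k+1}) we obtain:

  H_0: rank C_0 − rank ∂_1 = 10 − 9 = 1, and the invariant factors of ∂_1 are all 1, so H_0 = Z.
  H_1: rank ker ∂_1 − rank ∂_2 = (30 − 9) − 20 = 1, and ∂_2 has invariant factor 2 > 1, so H_1 = Z ⊕ Z_2.
  H_2: rank ker ∂_2 − rank ∂_3 = (20 − 20) − 0 = 0, and there is no ∂_3, so H_2 = 0.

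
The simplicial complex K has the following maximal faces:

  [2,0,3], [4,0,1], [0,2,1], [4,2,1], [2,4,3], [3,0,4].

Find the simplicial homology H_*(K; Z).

Order the vertices as 0 < 1 < 2 < 3 < 4. Listing each simplex with vertices in this order, K has dimension 2 with simplices:

  0-simplices (5): [0], [1], [2], [3], [4]
  1-simplices (9): [0,1], [0,2], [0,3], [0,4], [1,2], [1,4], [2,3], [2,4], [3,4]
  2-simplices (6): [0,1,2], [0,1,4], [0,2,3], [0,3,4], [1,2,4], [2,3,4]

Hence C_0 ≅ Z^5, C_1 ≅ Z^9, C_2 ≅ Z^6.

∂_1: C_1 → C_0 is given by ∂[p,q] = [q] − [p]. For instance
  ∂[2,3] = [3] − [2].
This gives a 5×9 integer matrix of rank 4; reducing to Smith normal form yields diagonal entries (1,1,1,1).

Boundary ∂_2: C_2 → C_1 sends each 2-simplex [p,q,r] to [q,r] − [p,r] + [p,q]. For instance
  ∂[1,2,4] = [2,4] − [1,4] + [1,2],
  ∂[0,3,4] = [3,4] − [0,4] + [0,3].
This gives a 9×6 integer matrix of rank 5; reducing to Smith normal form yields diagonal entries (1,1,1,1,1).

From H_k ≅ ker(∂_k) / im(∂_{k+1}) we obtain:

  H_0: rank C_0 − rank ∂_1 = 5 − 4 = 1, and the invariant factors of ∂_1 are all 1, so H_0 ≅ Z.
  H_1: rank ker ∂_1 − rank ∂_2 = (9 − 4) − 5 = 0, and the invariant factors of ∂_2 are all 1, so H_1 ≅ 0.
  H_2: rank ker ∂_2 − rank ∂_3 = (6 − 5) − 0 = 1, and there is no ∂_3, so H_2 ≅ Z.

(K is a triangulation of the 2-sphere S^2.)

H_0 ≅ Z,  H_1 = 0,  H_2 ≅ Z.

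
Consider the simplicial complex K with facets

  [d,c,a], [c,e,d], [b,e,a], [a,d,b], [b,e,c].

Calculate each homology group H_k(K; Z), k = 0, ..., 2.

H_0 = Z,  H_1 = Z,  H_2 = 0.

Take the total order a < b < c < d < e on the vertex set. Then K (dimension 2) consists of the simplices:

  0-simplices (5): a, b, c, d, e
  1-simplices (10): ab, ac, ad, ae, bc, bd, be, cd, ce, de
  2-simplices (5): abd, abe, acd, bce, cde

giving chain groups C_0 ≅ Z^5, C_1 ≅ Z^10, C_2 ≅ Z^5.

∂_1: C_1 → C_0 maps an edge to its endpoints' difference, ∂[p,q] = q − p.
The 5×10 boundary matrix has rank 4 and Smith normal form diag(1,1,1,1).

∂_2: C_2 → C_1 maps a triangle to the signed sum of its edges. For instance
  ∂bce = ce − be + bc,
  ∂abd = bd − ad + ab.
The 10×5 boundary matrix has rank 5 and Smith normal form diag(1,1,1,1,1).

Computing H_k = (kernel of ∂_k) / (image of ∂_{k+1}):

  H_0: rank C_0 − rank ∂_1 = 5 − 4 = 1, and the invariant factors of ∂_1 are all 1, so H_0 ≅ Z.
  H_1: rank ker ∂_1 − rank ∂_2 = (10 − 4) − 5 = 1, and the invariant factors of ∂_2 are all 1, so H_1 ≅ Z.
  H_2: rank ker ∂_2 − rank ∂_3 = (5 − 5) − 0 = 0, and there is no ∂_3, so H_2 ≅ 0.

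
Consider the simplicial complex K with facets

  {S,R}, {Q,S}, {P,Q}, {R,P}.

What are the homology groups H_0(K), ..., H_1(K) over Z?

Order the vertices as P < Q < R < S. Listing each simplex with vertices in this order, K has dimension 1 with simplices:

  0-simplices (4): P, Q, R, S
  1-simplices (4): PQ, PR, QS, RS

so the chain groups are C_0 ≅ Z^4, C_1 ≅ Z^4.

The boundary map ∂_1: C_1 → C_0 maps an edge to its endpoints' difference, ∂[p,q] = q − p.
The 4×4 boundary matrix has rank 3 and Smith normal form diag(1,1,1).

Now H_k = ker ∂_k / im ∂_{k+1}, so:

  H_0: rank C_0 − rank ∂_1 = 4 − 3 = 1, and the invariant factors of ∂_1 are all 1, so H_0 ≅ Z.
  H_1: rank ker ∂_1 − rank ∂_2 = (4 − 3) − 0 = 1, and there is no ∂_2, so H_1 ≅ Z.

H_0 = Z,  H_1 = Z.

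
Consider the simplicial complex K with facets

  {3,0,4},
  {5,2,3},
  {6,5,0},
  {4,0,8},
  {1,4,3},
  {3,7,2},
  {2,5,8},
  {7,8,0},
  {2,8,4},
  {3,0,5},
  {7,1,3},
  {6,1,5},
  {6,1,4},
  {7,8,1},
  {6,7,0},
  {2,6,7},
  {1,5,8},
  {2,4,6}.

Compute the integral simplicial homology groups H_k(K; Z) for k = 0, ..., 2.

K has 9 vertices, 27 edges, 18 triangles.
rank ∂_0 = 0, rank ∂_1 = 8 ⇒ b_0 = 9 − 0 − 8 = 1; all invariant factors of ∂_1 are 1 so no torsion. So H_0 = Z.
rank ∂_1 = 8, rank ∂_2 = 17 ⇒ b_1 = 27 − 8 − 17 = 2; all invariant factors of ∂_2 are 1 so no torsion. So H_1 = Z^2.
rank ∂_2 = 17, rank ∂_3 = 0 ⇒ b_2 = 18 − 17 − 0 = 1. So H_2 = Z.

H_0 = Z,  H_1 = Z^2,  H_2 = Z.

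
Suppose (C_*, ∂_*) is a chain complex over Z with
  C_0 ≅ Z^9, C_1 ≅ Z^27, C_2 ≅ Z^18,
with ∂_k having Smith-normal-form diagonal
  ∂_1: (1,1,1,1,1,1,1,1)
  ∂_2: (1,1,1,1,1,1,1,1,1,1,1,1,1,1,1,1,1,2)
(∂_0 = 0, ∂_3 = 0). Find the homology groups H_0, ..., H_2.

H_0 ≅ Z,  H_1 ≅ Z ⊕ Z/2,  H_2 = 0.

H_0: b_0 = 9 − 0 − 8 = 1; torsion from ∂_1 factors > 1: none. So H_0 ≅ Z.
H_1: b_1 = 27 − 8 − 18 = 1; torsion from ∂_2 factors > 1: [2]. So H_1 ≅ Z ⊕ Z/2.
H_2: b_2 = 18 − 18 − 0 = 0; torsion from ∂_3 factors > 1: none. So H_2 ≅ 0.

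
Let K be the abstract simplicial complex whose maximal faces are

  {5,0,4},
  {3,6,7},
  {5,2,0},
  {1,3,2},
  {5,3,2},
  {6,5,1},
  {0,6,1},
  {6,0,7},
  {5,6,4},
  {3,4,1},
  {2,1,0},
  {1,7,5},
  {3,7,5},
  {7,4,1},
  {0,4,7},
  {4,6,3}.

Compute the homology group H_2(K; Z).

Order the vertices as 0 < 1 < 2 < 3 < 4 < 5 < 6 < 7. Listing each simplex with vertices in this order, K has dimension 2 with simplices:

  0-simplices (8): [0], [1], [2], [3], [4], [5], [6], [7]
  1-simplices (24): (24 of them)
  2-simplices (16): [0,1,2], [0,1,6], [0,2,5], [0,4,5], [0,4,7], [0,6,7], [1,2,3], [1,3,4], [1,4,7], [1,5,6], [1,5,7], [2,3,5], [3,4,6], [3,5,7], [3,6,7], [4,5,6]

Hence C_0 ≅ Z^8, C_1 ≅ Z^24, C_2 ≅ Z^16.

The boundary map ∂_1: C_1 → C_0 maps an edge to its endpoints' difference, ∂[p,q] = q − p. For instance
  ∂[1,4] = [4] − [1].
The 8×24 boundary matrix has rank 7 and Smith normal form diag(1,1,1,1,1,1,1).

∂_2: C_2 → C_1 maps a triangle to the signed sum of its edges. For instance
  ∂[1,5,7] = [5,7] − [1,7] + [1,5],
  ∂[0,4,5] = [4,5] − [0,5] + [0,4].
The 24×16 boundary matrix has rank 15 and Smith normal form diag(1,1,1,1,1,1,1,1,1,1,1,1,1,1,1).

From H_k ≅ ker(∂_k) / im(∂_{k+1}) we obtain:

  H_2: rank ker ∂_2 − rank ∂_3 = (16 − 15) − 0 = 1, and there is no ∂_3, so H_2 = Z.

H_2 = Z.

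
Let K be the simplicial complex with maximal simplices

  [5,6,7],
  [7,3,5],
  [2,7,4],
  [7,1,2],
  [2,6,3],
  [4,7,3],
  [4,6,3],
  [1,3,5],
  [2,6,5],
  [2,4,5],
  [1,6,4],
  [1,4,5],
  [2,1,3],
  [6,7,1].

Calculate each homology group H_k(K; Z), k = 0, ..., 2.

Take the total order 1 < 2 < 3 < 4 < 5 < 6 < 7 on the vertex set. Then K (dimension 2) consists of the simplices:

  0-simplices (7): [1], [2], [3], [4], [5], [6], [7]
  1-simplices (21): [1,2], [1,3], [1,4], [1,5], [1,6], [1,7], [2,3], [2,4], [2,5], [2,6], [2,7], [3,4], [3,5], [3,6], [3,7], [4,5], [4,6], [4,7], [5,6], [5,7], [6,7]
  2-simplices (14): [1,2,3], [1,2,7], [1,3,5], [1,4,5], [1,4,6], [1,6,7], [2,3,6], [2,4,5], [2,4,7], [2,5,6], [3,4,6], [3,4,7], [3,5,7], [5,6,7]

Hence C_0 ≅ Z^7, C_1 ≅ Z^21, C_2 ≅ Z^14.

The boundary map ∂_1: C_1 → C_0 is given by ∂[p,q] = [q] − [p]. For instance
  ∂[4,6] = [6] − [4].
This gives a 7×21 integer matrix of rank 6; reducing to Smith normal form yields diagonal entries (1,1,1,1,1,1).

The boundary map ∂_2: C_2 → C_1 sends each 2-simplex [p,q,r] to [q,r] − [p,r] + [p,q]. For instance
  ∂[2,3,6] = [3,6] − [2,6] + [2,3],
  ∂[2,4,7] = [4,7] − [2,7] + [2,4].
The resulting 21×14 matrix has rank 13, and its Smith normal form has invariant factors (1,1,1,1,1,1,1,1,1,1,1,1,1).

Computing H_k = (kernel of ∂_k) / (image of ∂_{k+1}):

  H_0: rank C_0 − rank ∂_1 = 7 − 6 = 1, and the invariant factors of ∂_1 are all 1, so H_0 ≅ Z.
  H_1: rank ker ∂_1 − rank ∂_2 = (21 − 6) − 13 = 2, and the invariant factors of ∂_2 are all 1, so H_1 ≅ Z^2.
  H_2: rank ker ∂_2 − rank ∂_3 = (14 − 13) − 0 = 1, and there is no ∂_3, so H_2 ≅ Z.

H_0 ≅ Z,  H_1 ≅ Z^2,  H_2 ≅ Z.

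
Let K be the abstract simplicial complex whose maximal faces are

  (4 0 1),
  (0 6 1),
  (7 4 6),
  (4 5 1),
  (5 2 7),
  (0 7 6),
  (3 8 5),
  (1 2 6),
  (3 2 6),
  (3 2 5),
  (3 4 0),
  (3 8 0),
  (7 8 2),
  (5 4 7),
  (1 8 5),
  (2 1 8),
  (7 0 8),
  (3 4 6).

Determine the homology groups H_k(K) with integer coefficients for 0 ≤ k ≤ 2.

H_0 = Z,  H_1 = Z ⊕ Z/2Z,  H_2 = 0.

K has 9 vertices, 27 edges, 18 triangles.
rank ∂_0 = 0, rank ∂_1 = 8 ⇒ b_0 = 9 − 0 − 8 = 1; all invariant factors of ∂_1 are 1 so no torsion. So H_0 = Z.
rank ∂_1 = 8, rank ∂_2 = 18 ⇒ b_1 = 27 − 8 − 18 = 1; ∂_2 has invariant factor(s) [2] giving torsion. So H_1 = Z ⊕ Z/2Z.
rank ∂_2 = 18, rank ∂_3 = 0 ⇒ b_2 = 18 − 18 − 0 = 0. So H_2 = 0.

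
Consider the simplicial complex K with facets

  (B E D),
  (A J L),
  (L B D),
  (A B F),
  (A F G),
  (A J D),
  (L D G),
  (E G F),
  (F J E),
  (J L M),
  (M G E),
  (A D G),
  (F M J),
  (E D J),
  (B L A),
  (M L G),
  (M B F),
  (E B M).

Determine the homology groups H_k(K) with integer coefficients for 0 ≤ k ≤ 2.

Order the vertices as A < B < D < E < F < G < J < L < M. Listing each simplex with vertices in this order, K has dimension 2 with simplices:

  0-simplices (9): A, B, D, E, F, G, J, L, M
  1-simplices (27): AB, AD, AF, AG, AJ, AL, BD, BE, BF, BL, BM, DE, DG, DJ, DL, EF, EG, EJ, EM, FG, FJ, FM, GL, GM, JL, JM, LM
  2-simplices (18): ABF, ABL, ADG, ADJ, AFG, AJL, BDE, BDL, BEM, BFM, DEJ, DGL, EFG, EFJ, EGM, FJM, GLM, JLM

Hence C_0 ≅ Z^9, C_1 ≅ Z^27, C_2 ≅ Z^18.

The boundary map ∂_1: C_1 → C_0 maps an edge to its endpoints' difference, ∂[p,q] = q − p.
The 9×27 boundary matrix has rank 8 and Smith normal form diag(1,1,1,1,1,1,1,1).

Boundary ∂_2: C_2 → C_1 maps a triangle to the signed sum of its edges. For instance
  ∂GLM = LM − GM + GL,
  ∂ABL = BL − AL + AB.
The 27×18 boundary matrix has rank 18 and Smith normal form diag(1,1,1,1,1,1,1,1,1,1,1,1,1,1,1,1,1,2).

From H_k ≅ ker(∂_k) / im(∂_{k+1}) we obtain:

  H_0: rank C_0 − rank ∂_1 = 9 − 8 = 1, and the invariant factors of ∂_1 are all 1, so H_0 ≅ Z.
  H_1: rank ker ∂_1 − rank ∂_2 = (27 − 8) − 18 = 1, and ∂_2 has invariant factor 2 > 1, so H_1 ≅ Z ⊕ Z/2.
  H_2: rank ker ∂_2 − rank ∂_3 = (18 − 18) − 0 = 0, and there is no ∂_3, so H_2 ≅ 0.

H_0 = Z,  H_1 = Z ⊕ Z/2,  H_2 = 0.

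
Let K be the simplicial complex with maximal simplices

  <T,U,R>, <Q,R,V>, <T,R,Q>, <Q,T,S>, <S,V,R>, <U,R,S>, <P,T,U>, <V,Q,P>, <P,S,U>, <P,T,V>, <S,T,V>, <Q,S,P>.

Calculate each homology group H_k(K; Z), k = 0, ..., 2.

H_0 = Z,  H_1 = Z/2Z,  H_2 = 0.

We work with the vertex ordering P < Q < R < S < T < U < V. The simplices of K, each written with vertices in increasing order, are:

  0-simplices (7): P, Q, R, S, T, U, V
  1-simplices (18): PQ, PS, PT, PU, PV, QR, QS, QT, QV, RS, RT, RU, RV, ST, SU, SV, TU, TV
  2-simplices (12): PQS, PQV, PSU, PTU, PTV, QRT, QRV, QST, RSU, RSV, RTU, STV

Hence C_0 ≅ Z^7, C_1 ≅ Z^18, C_2 ≅ Z^12.

∂_1: C_1 → C_0 sends each edge [p,q] (with p < q) to q − p.
The resulting 7×18 matrix has rank 6, and its Smith normal form has invariant factors (1,1,1,1,1,1).

Boundary ∂_2: C_2 → C_1 acts by ∂[p,q,r] = [q,r] − [p,r] + [p,q]. For instance
  ∂QRV = RV − QV + QR,
  ∂QST = ST − QT + QS.
The resulting 18×12 matrix has rank 12, and its Smith normal form has invariant factors (1,1,1,1,1,1,1,1,1,1,1,2).

From H_k ≅ ker(∂_k) / im(∂_{k+1}) we obtain:

  H_0: rank C_0 − rank ∂_1 = 7 − 6 = 1, and the invariant factors of ∂_1 are all 1, so H_0 = Z.
  H_1: rank ker ∂_1 − rank ∂_2 = (18 − 6) − 12 = 0, and ∂_2 has invariant factor 2 > 1, so H_1 = Z/2Z.
  H_2: rank ker ∂_2 − rank ∂_3 = (12 − 12) − 0 = 0, and there is no ∂_3, so H_2 = 0.

As a check, the Euler characteristic is 7 − 18 + 12 = 1, which agrees with 1 − 0 + 0 = 1.
(K is a triangulation of the real projective plane RP^2.)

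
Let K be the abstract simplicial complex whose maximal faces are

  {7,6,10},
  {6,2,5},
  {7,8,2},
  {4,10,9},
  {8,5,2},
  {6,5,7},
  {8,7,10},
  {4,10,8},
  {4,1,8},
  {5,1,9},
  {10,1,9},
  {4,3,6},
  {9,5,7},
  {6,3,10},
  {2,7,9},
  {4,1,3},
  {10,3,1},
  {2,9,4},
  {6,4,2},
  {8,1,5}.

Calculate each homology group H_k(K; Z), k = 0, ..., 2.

H_0 = Z,  H_1 = Z ⊕ Z_2,  H_2 = 0.

Take the total order 1 < 2 < 3 < 4 < 5 < 6 < 7 < 8 < 9 < 10 on the vertex set. Then K (dimension 2) consists of the simplices:

  0-simplices (10): [1], [2], [3], [4], [5], [6], [7], [8], [9], [10]
  1-simplices (30): (30 of them)
  2-simplices (20): (20 of them)

giving chain groups C_0 ≅ Z^10, C_1 ≅ Z^30, C_2 ≅ Z^20.

∂_1: C_1 → C_0 sends each edge [p,q] (with p < q) to q − p. For instance
  ∂[2,5] = [5] − [2].
This gives a 10×30 integer matrix of rank 9; reducing to Smith normal form yields diagonal entries (1,1,1,1,1,1,1,1,1).

∂_2: C_2 → C_1 maps a triangle to the signed sum of its edges. For instance
  ∂[4,9,10] = [9,10] − [4,10] + [4,9],
  ∂[2,5,6] = [5,6] − [2,6] + [2,5].
The resulting 30×20 matrix has rank 20, and its Smith normal form has invariant factors (1,1,1,1,1,1,1,1,1,1,1,1,1,1,1,1,1,1,1,2).

Now H_k = ker ∂_k / im ∂_{k+1}, so:

  H_0: rank C_0 − rank ∂_1 = 10 − 9 = 1, and the invariant factors of ∂_1 are all 1, so H_0 ≅ Z.
  H_1: rank ker ∂_1 − rank ∂_2 = (30 − 9) − 20 = 1, and ∂_2 has invariant factor 2 > 1, so H_1 ≅ Z ⊕ Z_2.
  H_2: rank ker ∂_2 − rank ∂_3 = (20 − 20) − 0 = 0, and there is no ∂_3, so H_2 ≅ 0.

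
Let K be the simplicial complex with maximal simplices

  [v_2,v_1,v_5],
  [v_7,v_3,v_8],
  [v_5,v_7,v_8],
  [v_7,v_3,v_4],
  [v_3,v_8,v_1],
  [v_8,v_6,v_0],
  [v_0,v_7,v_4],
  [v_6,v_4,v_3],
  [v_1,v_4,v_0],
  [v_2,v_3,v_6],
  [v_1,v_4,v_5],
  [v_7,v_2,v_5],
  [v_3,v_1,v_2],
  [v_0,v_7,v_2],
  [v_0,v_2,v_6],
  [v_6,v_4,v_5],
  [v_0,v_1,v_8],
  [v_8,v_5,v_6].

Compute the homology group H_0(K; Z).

K has 9 vertices, 27 edges, 18 triangles.
rank ∂_0 = 0, rank ∂_1 = 8 ⇒ b_0 = 9 − 0 − 8 = 1; all invariant factors of ∂_1 are 1 so no torsion. So H_0 = Z.

H_0 = Z.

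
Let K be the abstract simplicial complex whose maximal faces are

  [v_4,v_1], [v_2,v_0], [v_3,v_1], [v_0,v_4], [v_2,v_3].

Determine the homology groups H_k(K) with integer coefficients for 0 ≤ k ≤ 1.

We work with the vertex ordering v_0 < v_1 < v_2 < v_3 < v_4. The simplices of K, each written with vertices in increasing order, are:

  0-simplices (5): [v_0], [v_1], [v_2], [v_3], [v_4]
  1-simplices (5): [v_0,v_2], [v_0,v_4], [v_1,v_3], [v_1,v_4], [v_2,v_3]

giving chain groups C_0 ≅ Z^5, C_1 ≅ Z^5.

Boundary ∂_1: C_1 → C_0 sends each edge [p,q] (with p < q) to q − p.
This gives a 5×5 integer matrix of rank 4; reducing to Smith normal form yields diagonal entries (1,1,1,1).

Now H_k = ker ∂_k / im ∂_{k+1}, so:

  H_0: rank C_0 − rank ∂_1 = 5 − 4 = 1, and the invariant factors of ∂_1 are all 1, so H_0 ≅ Z.
  H_1: rank ker ∂_1 − rank ∂_2 = (5 − 4) − 0 = 1, and there is no ∂_2, so H_1 ≅ Z.

H_0 = Z,  H_1 = Z.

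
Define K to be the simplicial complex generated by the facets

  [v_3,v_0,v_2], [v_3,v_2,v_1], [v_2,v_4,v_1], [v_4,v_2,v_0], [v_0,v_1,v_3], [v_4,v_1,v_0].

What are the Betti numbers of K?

Take the total order v_0 < v_1 < v_2 < v_3 < v_4 on the vertex set. Then K (dimension 2) consists of the simplices:

  0-simplices (5): [v_0], [v_1], [v_2], [v_3], [v_4]
  1-simplices (9): [v_0,v_1], [v_0,v_2], [v_0,v_3], [v_0,v_4], [v_1,v_2], [v_1,v_3], [v_1,v_4], [v_2,v_3], [v_2,v_4]
  2-simplices (6): [v_0,v_1,v_3], [v_0,v_1,v_4], [v_0,v_2,v_3], [v_0,v_2,v_4], [v_1,v_2,v_3], [v_1,v_2,v_4]

so the chain groups are C_0 ≅ Z^5, C_1 ≅ Z^9, C_2 ≅ Z^6.

The boundary map ∂_1: C_1 → C_0 is given by ∂[p,q] = [q] − [p].
This gives a 5×9 integer matrix of rank 4; reducing to Smith normal form yields diagonal entries (1,1,1,1).

The boundary map ∂_2: C_2 → C_1 maps a triangle to the signed sum of its edges. For instance
  ∂[v_1,v_2,v_3] = [v_2,v_3] − [v_1,v_3] + [v_1,v_2],
  ∂[v_1,v_2,v_4] = [v_2,v_4] − [v_1,v_4] + [v_1,v_2].
The 9×6 boundary matrix has rank 5 and Smith normal form diag(1,1,1,1,1).

From H_k ≅ ker(∂_k) / im(∂_{k+1}) we obtain:

  H_0: rank C_0 − rank ∂_1 = 5 − 4 = 1, and the invariant factors of ∂_1 are all 1, so H_0 ≅ Z.
  H_1: rank ker ∂_1 − rank ∂_2 = (9 − 4) − 5 = 0, and the invariant factors of ∂_2 are all 1, so H_1 ≅ 0.
  H_2: rank ker ∂_2 − rank ∂_3 = (6 − 5) − 0 = 1, and there is no ∂_3, so H_2 ≅ Z.

As a check, the Euler characteristic is 5 − 9 + 6 = 2, which agrees with 1 − 0 + 1 = 2.

Hence the Betti numbers are b_0 = 1, b_1 = 0, b_2 = 1.

b_0 = 1, b_1 = 0, b_2 = 1.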